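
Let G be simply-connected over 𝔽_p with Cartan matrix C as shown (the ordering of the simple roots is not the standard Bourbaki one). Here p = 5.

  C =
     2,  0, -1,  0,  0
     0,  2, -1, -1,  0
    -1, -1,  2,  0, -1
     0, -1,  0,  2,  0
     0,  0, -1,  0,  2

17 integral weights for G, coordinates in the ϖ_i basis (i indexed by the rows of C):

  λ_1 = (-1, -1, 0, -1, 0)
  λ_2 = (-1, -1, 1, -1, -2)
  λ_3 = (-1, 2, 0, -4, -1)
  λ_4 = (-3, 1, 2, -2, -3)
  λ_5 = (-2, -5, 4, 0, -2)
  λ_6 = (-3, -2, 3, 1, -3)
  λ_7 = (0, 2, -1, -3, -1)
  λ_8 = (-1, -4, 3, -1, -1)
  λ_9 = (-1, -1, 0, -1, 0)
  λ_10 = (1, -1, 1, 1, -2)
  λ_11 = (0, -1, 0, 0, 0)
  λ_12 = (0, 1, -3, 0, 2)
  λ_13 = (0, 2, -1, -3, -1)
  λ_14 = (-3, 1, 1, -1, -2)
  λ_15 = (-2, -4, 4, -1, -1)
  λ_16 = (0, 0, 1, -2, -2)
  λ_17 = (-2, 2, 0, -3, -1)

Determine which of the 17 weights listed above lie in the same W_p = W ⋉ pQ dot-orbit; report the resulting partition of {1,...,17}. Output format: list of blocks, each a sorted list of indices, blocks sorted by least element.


Type D_5, rank 5, |W|=1920; reorder rows/cols to standard.

Each λ_j+ρ reduced to Ā_5; 5-tuples below use C's row order:

    λ_1+ρ ↦ (0, 0, 1, 0, 1)
    λ_2+ρ ↦ (0, 0, 1, 0, 1)
    λ_3+ρ ↦ (0, 0, 1, 3, 0)
    λ_4+ρ ↦ (1, 0, 1, 1, 1)
    λ_5+ρ ↦ (0, 0, 1, 3, 0)
    λ_6+ρ ↦ (1, 0, 1, 1, 1)
    λ_7+ρ ↦ (1, 1, 0, 2, 0)
    λ_8+ρ ↦ (0, 0, 1, 3, 0)
    λ_9+ρ ↦ (0, 0, 1, 0, 1)
    λ_10+ρ ↦ (1, 1, 1, 0, 0)
    λ_11+ρ ↦ (1, 0, 1, 1, 1)
    λ_12+ρ ↦ (1, 0, 1, 1, 1)
    λ_13+ρ ↦ (1, 1, 0, 2, 0)
    λ_14+ρ ↦ (1, 1, 1, 0, 0)
    λ_15+ρ ↦ (1, 1, 0, 2, 0)
    λ_16+ρ ↦ (1, 0, 1, 1, 1)
    λ_17+ρ ↦ (1, 1, 0, 2, 0)

Linkage partition of the 17 weights (5 classes, p=5):

[[1, 2, 9], [3, 5, 8], [4, 6, 11, 12, 16], [7, 13, 15, 17], [10, 14]]


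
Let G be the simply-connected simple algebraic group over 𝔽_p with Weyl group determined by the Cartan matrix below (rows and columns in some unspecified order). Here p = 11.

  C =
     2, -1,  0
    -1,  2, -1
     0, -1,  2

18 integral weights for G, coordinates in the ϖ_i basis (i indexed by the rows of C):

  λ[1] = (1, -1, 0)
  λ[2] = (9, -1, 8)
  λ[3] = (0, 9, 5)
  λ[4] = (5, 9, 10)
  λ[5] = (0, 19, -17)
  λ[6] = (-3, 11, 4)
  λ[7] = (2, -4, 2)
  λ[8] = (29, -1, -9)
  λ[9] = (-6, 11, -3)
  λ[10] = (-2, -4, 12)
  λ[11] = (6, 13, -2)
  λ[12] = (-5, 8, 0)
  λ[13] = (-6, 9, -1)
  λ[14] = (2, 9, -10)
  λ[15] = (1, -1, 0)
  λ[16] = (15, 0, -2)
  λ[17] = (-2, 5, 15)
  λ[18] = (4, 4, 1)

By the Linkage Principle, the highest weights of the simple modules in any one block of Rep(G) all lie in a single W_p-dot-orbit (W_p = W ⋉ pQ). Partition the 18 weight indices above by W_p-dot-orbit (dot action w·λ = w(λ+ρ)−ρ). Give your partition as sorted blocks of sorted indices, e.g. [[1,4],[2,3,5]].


Dynkin diagram of C (from the 4 off-diagonal −1 entries): A_3.

Alcove-folded reps (p=11, 18 weights, presented ϖ-order):

  λ_1 → (2, 0, 1);  λ_2 → (2, 0, 1);  λ_3 → (5, 5, 0);  λ_4 → (5, 5, 0);  λ_5 → (4, 5, 1);  λ_6 → (4, 5, 1);  λ_7 → (0, 3, 0);  λ_8 → (0, 3, 0);  λ_9 → (4, 5, 1);  λ_10 → (1, 1, 7);  λ_11 → (1, 1, 7);  λ_12 → (4, 5, 1);  λ_13 → (5, 5, 0);  λ_14 → (1, 1, 7);  λ_15 → (2, 0, 1);  λ_16 → (5, 5, 0);  λ_17 → (5, 5, 0);  λ_18 → (4, 5, 1)

Grouping the 18 weights by Ā_11-representative: 5 linkage classes.

[[1, 2, 15], [3, 4, 13, 16, 17], [5, 6, 9, 12, 18], [7, 8], [10, 11, 14]]


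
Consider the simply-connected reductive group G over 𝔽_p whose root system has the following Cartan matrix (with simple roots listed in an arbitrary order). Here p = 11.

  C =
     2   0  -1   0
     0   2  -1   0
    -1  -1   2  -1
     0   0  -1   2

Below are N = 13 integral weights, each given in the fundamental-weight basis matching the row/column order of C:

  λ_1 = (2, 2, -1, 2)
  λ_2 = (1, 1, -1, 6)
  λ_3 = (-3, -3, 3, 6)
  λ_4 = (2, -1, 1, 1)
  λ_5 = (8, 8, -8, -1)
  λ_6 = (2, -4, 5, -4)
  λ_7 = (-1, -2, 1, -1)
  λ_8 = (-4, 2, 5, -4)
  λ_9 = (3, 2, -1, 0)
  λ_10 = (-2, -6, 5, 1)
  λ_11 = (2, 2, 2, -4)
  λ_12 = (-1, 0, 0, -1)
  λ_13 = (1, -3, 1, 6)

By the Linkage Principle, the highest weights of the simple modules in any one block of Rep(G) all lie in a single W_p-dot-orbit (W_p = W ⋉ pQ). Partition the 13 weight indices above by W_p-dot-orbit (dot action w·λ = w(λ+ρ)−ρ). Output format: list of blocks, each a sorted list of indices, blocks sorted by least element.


Type D_4, rank 4, |W|=192; reorder rows/cols to standard.

Each λ_j+ρ reduced to Ā_11; 4-tuples below use C's row order:

  [1] (3, 3, 0, 3)
  [2] (2, 2, 0, 7)
  [3] (2, 2, 0, 7)
  [4] (3, 0, 2, 2)
  [5] (2, 2, 0, 7)
  [6] (3, 3, 0, 3)
  [7] (0, 1, 1, 0)
  [8] (3, 3, 0, 3)
  [9] (4, 3, 0, 1)
  [10] (1, 5, 0, 2)
  [11] (3, 3, 0, 3)
  [12] (0, 1, 1, 0)
  [13] (2, 2, 0, 7)

Partition of {1..13} into 6 W_11-dot-orbits:

[[1, 6, 8, 11], [2, 3, 5, 13], [4], [7, 12], [9], [10]]


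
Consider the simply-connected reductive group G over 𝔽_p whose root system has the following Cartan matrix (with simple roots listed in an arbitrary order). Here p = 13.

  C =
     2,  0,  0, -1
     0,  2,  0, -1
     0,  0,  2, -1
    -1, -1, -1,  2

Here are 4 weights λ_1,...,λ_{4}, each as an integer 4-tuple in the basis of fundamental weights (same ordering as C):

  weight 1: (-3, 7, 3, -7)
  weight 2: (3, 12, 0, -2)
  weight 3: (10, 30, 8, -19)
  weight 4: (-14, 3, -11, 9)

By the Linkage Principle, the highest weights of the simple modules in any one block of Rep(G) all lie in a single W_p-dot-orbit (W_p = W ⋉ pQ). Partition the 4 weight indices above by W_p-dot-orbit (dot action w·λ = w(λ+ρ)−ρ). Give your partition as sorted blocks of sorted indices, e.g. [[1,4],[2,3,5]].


Type D_4, rank 4, |W|=192; reorder rows/cols to standard.

λ_j+ρ reflected into Ā_13 (⟨·,θ^∨⟩≤13); 4-tuples as given:

    λ_1 → (4, 2, 2, 0)
    λ_2 → (0, 9, 3, 0)
    λ_3 → (4, 2, 2, 0)
    λ_4 → (0, 9, 3, 0)

Partition of {1..4} into 2 W_13-dot-orbits:

[[1, 3], [2, 4]]


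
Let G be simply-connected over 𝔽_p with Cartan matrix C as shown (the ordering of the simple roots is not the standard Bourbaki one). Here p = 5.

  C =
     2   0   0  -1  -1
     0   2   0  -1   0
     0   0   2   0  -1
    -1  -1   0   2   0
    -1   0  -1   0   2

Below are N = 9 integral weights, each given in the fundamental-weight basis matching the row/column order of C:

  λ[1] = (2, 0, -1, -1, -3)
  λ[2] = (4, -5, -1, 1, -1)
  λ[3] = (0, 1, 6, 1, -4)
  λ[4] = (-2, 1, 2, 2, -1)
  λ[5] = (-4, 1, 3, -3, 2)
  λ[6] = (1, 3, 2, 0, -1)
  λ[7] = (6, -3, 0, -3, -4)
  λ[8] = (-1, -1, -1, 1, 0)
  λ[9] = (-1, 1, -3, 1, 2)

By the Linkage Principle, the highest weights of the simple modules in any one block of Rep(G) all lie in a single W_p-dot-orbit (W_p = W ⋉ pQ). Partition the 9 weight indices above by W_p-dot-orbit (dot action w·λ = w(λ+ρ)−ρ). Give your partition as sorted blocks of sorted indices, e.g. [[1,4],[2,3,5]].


A_5 Cartan matrix, 5 simple roots permuted; ρ=(1,1,1,1,1).

W_5-reps of the 9 weights in Ā_5 (same 5-coord order as C):

  1: (1, 1, 2, 0, 0)
  2: (1, 0, 0, 2, 2)
  3: (0, 0, 0, 2, 1)
  4: (0, 0, 0, 2, 1)
  5: (0, 1, 0, 0, 2)
  6: (0, 1, 0, 0, 2)
  7: (0, 0, 0, 2, 1)
  8: (0, 0, 0, 2, 1)
  9: (0, 0, 0, 2, 1)

Linkage partition of the 9 weights (4 classes, p=5):

[[1], [2], [3, 4, 7, 8, 9], [5, 6]]


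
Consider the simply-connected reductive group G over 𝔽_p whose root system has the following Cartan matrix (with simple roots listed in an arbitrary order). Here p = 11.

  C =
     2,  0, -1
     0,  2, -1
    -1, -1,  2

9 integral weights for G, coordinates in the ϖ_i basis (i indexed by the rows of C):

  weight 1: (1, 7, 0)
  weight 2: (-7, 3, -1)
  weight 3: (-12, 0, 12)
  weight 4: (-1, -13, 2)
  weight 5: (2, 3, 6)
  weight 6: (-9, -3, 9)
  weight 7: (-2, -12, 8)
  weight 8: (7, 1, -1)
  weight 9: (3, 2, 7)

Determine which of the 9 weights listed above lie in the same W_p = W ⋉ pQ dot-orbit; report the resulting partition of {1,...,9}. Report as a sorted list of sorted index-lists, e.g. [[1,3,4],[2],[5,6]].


Cartan matrix: type A_3 (|W|=24); un-permuting the 3 rows.

Each λ_j+ρ reduced to Ā_11; 3-tuples below use C's row order:

    λ_1+ρ ↦ (2, 8, 1)
    λ_2+ρ ↦ (0, 2, 4)
    λ_3+ρ ↦ (8, 2, 0)
    λ_4+ρ ↦ (8, 2, 0)
    λ_5+ρ ↦ (0, 1, 7)
    λ_6+ρ ↦ (8, 2, 0)
    λ_7+ρ ↦ (2, 8, 1)
    λ_8+ρ ↦ (8, 2, 0)
    λ_9+ρ ↦ (0, 1, 7)

The 9 indices split into 4 linkage classes (same alcove rep ⇔ same W_11-dot-orbit):

[[1, 7], [2], [3, 4, 6, 8], [5, 9]]


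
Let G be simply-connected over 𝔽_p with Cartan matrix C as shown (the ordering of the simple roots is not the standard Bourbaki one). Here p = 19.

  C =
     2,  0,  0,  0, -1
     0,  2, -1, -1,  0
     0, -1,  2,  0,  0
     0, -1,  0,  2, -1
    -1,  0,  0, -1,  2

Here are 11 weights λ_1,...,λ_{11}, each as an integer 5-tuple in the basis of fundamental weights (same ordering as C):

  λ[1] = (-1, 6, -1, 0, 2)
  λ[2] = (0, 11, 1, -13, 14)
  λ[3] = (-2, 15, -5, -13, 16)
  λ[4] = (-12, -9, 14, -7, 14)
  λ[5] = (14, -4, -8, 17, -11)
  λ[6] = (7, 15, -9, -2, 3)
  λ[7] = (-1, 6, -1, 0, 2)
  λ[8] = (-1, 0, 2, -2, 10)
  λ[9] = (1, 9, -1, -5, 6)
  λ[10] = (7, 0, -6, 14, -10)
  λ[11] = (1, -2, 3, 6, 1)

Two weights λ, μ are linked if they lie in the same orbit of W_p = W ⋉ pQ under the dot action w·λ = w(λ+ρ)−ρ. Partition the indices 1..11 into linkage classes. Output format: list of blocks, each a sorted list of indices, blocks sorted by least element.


Dynkin diagram of C (from the 8 off-diagonal −1 entries): A_5.

W_19-reps of the 11 weights in Ā_19 (same 5-coord order as C):

  λ_1+ρ ↦ (0, 7, 0, 1, 3)
  λ_2+ρ ↦ (1, 0, 2, 12, 3)
  λ_3+ρ ↦ (1, 0, 2, 12, 3)
  λ_4+ρ ↦ (1, 4, 1, 2, 8)
  λ_5+ρ ↦ (1, 4, 1, 2, 8)
  λ_6+ρ ↦ (0, 7, 0, 1, 3)
  λ_7+ρ ↦ (0, 7, 0, 1, 3)
  λ_8+ρ ↦ (0, 0, 3, 1, 10)
  λ_9+ρ ↦ (2, 6, 0, 4, 3)
  λ_10+ρ ↦ (1, 4, 1, 2, 8)
  λ_11+ρ ↦ (2, 1, 3, 6, 2)

Partition of {1..11} into 6 W_19-dot-orbits:

[[1, 6, 7], [2, 3], [4, 5, 10], [8], [9], [11]]


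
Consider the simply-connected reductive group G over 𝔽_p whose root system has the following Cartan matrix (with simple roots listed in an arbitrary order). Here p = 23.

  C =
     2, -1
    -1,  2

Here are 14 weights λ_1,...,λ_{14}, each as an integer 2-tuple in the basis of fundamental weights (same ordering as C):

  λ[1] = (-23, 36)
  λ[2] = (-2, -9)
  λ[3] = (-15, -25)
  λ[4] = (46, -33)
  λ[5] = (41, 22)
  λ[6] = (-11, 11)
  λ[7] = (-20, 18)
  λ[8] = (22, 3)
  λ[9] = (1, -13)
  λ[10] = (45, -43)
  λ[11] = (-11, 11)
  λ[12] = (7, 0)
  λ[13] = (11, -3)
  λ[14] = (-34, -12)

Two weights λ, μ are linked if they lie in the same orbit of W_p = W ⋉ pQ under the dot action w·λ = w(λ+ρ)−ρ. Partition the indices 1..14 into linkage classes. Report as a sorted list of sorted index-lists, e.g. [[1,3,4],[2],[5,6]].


Root system A_2: the 2×2 matrix C matches after relabeling.

Each λ_j+ρ reduced to Ā_23; 2-tuples below use C's row order:

  1: (8, 1);  2: (8, 1);  3: (8, 1);  4: (8, 1);  5: (19, 0);  6: (10, 2);  7: (19, 0);  8: (19, 0);  9: (10, 2);  10: (19, 0);  11: (10, 2);  12: (8, 1);  13: (10, 2);  14: (10, 2)

Linkage partition of the 14 weights (3 classes, p=23):

[[1, 2, 3, 4, 12], [5, 7, 8, 10], [6, 9, 11, 13, 14]]


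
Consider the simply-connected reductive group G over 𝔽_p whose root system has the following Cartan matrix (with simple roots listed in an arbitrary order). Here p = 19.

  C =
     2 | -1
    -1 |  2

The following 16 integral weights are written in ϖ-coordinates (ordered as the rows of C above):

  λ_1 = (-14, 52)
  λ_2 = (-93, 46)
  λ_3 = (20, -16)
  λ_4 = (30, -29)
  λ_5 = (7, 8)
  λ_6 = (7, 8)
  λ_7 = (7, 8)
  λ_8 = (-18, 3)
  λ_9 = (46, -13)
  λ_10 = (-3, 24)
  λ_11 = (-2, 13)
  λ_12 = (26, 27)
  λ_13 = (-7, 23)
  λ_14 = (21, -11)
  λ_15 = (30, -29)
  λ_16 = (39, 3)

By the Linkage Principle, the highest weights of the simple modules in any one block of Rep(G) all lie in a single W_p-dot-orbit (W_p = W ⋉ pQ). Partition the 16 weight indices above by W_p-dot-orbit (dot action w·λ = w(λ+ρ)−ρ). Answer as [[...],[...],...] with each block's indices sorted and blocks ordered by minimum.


Root system A_2: the 2×2 matrix C matches after relabeling.

Ā_19 reps of the 16 weights (A_2, coords as presented):

    λ_1+ρ ↦ (4, 13)
    λ_2+ρ ↦ (9, 7)
    λ_3+ρ ↦ (4, 13)
    λ_4+ρ ↦ (9, 7)
    λ_5+ρ ↦ (8, 9)
    λ_6+ρ ↦ (8, 9)
    λ_7+ρ ↦ (8, 9)
    λ_8+ρ ↦ (4, 13)
    λ_9+ρ ↦ (9, 7)
    λ_10+ρ ↦ (4, 13)
    λ_11+ρ ↦ (1, 13)
    λ_12+ρ ↦ (8, 9)
    λ_13+ρ ↦ (1, 13)
    λ_14+ρ ↦ (9, 7)
    λ_15+ρ ↦ (9, 7)
    λ_16+ρ ↦ (4, 13)

The 16 indices split into 4 linkage classes (same alcove rep ⇔ same W_19-dot-orbit):

[[1, 3, 8, 10, 16], [2, 4, 9, 14, 15], [5, 6, 7, 12], [11, 13]]


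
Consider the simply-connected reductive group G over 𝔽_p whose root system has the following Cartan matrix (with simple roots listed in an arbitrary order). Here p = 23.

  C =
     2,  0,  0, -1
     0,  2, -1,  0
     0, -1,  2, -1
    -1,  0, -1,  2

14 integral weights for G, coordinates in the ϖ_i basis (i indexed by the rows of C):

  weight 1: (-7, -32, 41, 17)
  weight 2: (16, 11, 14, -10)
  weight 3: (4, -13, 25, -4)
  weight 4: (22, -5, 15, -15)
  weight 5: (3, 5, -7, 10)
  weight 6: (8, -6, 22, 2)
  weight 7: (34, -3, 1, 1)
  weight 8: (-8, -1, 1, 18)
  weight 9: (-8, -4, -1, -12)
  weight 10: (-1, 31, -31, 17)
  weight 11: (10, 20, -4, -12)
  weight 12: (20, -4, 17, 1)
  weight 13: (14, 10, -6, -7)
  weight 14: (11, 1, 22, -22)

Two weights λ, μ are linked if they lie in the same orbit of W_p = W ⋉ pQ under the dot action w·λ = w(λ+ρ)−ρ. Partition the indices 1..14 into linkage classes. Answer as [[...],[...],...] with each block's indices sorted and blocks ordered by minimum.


Cartan matrix: type A_4 (|W|=120); un-permuting the 4 rows.

W_23-reps of the 14 weights in Ā_23 (same 4-coord order as C):

  [1] (4, 0, 6, 5);  [2] (4, 0, 6, 5);  [3] (3, 7, 11, 0);  [4] (7, 0, 2, 12);  [5] (4, 0, 6, 5);  [6] (3, 7, 11, 0);  [7] (7, 0, 2, 12);  [8] (7, 0, 2, 12);  [9] (3, 7, 11, 0);  [10] (3, 7, 11, 0);  [11] (3, 7, 11, 0);  [12] (3, 15, 0, 2);  [13] (4, 0, 6, 5);  [14] (7, 0, 2, 12)

Grouping the 14 weights by Ā_23-representative: 4 linkage classes.

[[1, 2, 5, 13], [3, 6, 9, 10, 11], [4, 7, 8, 14], [12]]


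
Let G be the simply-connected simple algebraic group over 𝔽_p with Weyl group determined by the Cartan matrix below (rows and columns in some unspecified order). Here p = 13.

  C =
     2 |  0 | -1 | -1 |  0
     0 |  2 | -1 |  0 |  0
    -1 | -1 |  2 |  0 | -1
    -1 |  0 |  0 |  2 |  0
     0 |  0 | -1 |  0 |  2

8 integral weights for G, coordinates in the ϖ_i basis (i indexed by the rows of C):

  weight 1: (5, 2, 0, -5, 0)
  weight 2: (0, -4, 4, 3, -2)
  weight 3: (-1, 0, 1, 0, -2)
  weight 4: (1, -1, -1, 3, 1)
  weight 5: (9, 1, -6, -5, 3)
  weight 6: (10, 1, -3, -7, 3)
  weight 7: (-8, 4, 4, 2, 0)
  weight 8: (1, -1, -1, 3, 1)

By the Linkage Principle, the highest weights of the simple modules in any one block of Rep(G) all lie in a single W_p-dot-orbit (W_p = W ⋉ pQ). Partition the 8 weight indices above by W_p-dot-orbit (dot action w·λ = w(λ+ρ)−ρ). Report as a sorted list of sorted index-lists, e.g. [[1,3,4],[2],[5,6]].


Dynkin diagram of C (from the 8 off-diagonal −1 entries): D_5.

Each λ_j+ρ reduced to Ā_13; 5-tuples below use C's row order:

  λ_1+ρ ↦ (1, 3, 1, 4, 1);  λ_2+ρ ↦ (1, 3, 1, 4, 1);  λ_3+ρ ↦ (0, 1, 1, 1, 1);  λ_4+ρ ↦ (2, 0, 0, 4, 2);  λ_5+ρ ↦ (1, 3, 1, 4, 1);  λ_6+ρ ↦ (2, 0, 0, 4, 2);  λ_7+ρ ↦ (1, 3, 1, 4, 1);  λ_8+ρ ↦ (2, 0, 0, 4, 2)

The 8 indices split into 3 linkage classes (same alcove rep ⇔ same W_13-dot-orbit):

[[1, 2, 5, 7], [3], [4, 6, 8]]


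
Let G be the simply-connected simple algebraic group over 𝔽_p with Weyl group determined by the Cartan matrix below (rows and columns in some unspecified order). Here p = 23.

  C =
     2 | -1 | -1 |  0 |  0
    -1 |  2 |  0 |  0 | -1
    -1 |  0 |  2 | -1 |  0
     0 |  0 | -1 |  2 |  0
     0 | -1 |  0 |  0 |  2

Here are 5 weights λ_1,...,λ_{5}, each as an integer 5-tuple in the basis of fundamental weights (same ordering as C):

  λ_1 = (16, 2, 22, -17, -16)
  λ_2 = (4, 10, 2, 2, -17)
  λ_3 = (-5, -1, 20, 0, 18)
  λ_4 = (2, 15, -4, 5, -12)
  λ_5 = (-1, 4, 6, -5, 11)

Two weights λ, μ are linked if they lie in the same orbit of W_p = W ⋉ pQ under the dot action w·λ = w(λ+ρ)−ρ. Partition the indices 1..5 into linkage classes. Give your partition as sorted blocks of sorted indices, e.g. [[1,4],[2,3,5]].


Type A_5, rank 5, |W|=720; reorder rows/cols to standard.

Each λ_j+ρ reduced to Ā_23; 5-tuples below use C's row order:

    1: (0, 5, 3, 3, 11)
    2: (0, 5, 3, 3, 11)
    3: (0, 4, 4, 13, 1)
    4: (0, 5, 3, 3, 11)
    5: (0, 5, 3, 3, 11)

2 distinct reps among the 5 weights ⇒ 2 W_23-linkage classes:

[[1, 2, 4, 5], [3]]


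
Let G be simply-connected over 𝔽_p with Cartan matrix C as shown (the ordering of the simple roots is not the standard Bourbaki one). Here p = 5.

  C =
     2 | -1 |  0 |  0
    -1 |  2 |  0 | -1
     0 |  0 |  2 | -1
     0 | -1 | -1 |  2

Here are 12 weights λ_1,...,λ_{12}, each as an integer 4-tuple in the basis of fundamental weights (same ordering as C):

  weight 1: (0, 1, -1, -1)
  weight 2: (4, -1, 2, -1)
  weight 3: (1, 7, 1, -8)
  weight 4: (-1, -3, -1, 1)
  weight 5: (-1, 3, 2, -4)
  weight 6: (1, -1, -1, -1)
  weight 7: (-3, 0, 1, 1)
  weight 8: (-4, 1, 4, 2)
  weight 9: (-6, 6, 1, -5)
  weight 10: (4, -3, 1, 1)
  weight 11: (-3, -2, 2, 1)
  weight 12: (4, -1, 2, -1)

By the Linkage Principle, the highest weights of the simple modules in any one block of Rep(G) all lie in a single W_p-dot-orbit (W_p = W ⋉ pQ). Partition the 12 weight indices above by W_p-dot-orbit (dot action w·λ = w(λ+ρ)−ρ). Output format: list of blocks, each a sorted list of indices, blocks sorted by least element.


Cartan matrix: type A_4 (|W|=120); un-permuting the 4 rows.

λ_j+ρ reflected into Ā_5 (⟨·,θ^∨⟩≤5); 4-tuples as given:

    [1] (1, 2, 0, 0)
    [2] (2, 0, 0, 0)
    [3] (1, 2, 0, 0)
    [4] (2, 0, 0, 0)
    [5] (0, 1, 0, 3)
    [6] (2, 0, 0, 0)
    [7] (1, 1, 2, 1)
    [8] (1, 2, 0, 0)
    [9] (1, 2, 0, 0)
    [10] (1, 2, 0, 0)
    [11] (1, 1, 2, 1)
    [12] (2, 0, 0, 0)

These 12 weights hit 4 W_5-dot-orbits; sizes (5, 4, 1, 2):

[[1, 3, 8, 9, 10], [2, 4, 6, 12], [5], [7, 11]]


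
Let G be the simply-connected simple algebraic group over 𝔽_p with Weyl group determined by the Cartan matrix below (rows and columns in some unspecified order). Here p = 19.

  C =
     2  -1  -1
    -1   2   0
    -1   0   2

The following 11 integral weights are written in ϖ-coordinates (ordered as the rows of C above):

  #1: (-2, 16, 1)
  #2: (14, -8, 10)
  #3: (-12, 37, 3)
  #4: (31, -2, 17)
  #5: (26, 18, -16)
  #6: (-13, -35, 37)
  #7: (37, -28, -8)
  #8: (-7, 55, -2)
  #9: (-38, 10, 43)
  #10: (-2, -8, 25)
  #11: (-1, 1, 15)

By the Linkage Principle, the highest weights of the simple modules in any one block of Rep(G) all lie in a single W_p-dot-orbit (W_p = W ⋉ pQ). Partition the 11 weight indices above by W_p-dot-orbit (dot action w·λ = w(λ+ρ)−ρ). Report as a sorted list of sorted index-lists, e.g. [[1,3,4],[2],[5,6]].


Type A_3, rank 3, |W|=24; reorder rows/cols to standard.

Folding the 11 weights λ_j+ρ into Ā_19 (reps in the given 3-coord order):

  λ_1+ρ ↦ (1, 16, 1)
  λ_2+ρ ↦ (8, 0, 4)
  λ_3+ρ ↦ (8, 0, 4)
  λ_4+ρ ↦ (1, 6, 11)
  λ_5+ρ ↦ (8, 0, 4)
  λ_6+ρ ↦ (8, 0, 4)
  λ_7+ρ ↦ (8, 0, 4)
  λ_8+ρ ↦ (1, 6, 11)
  λ_9+ρ ↦ (1, 6, 11)
  λ_10+ρ ↦ (1, 6, 11)
  λ_11+ρ ↦ (0, 2, 16)

These 11 weights hit 4 W_19-dot-orbits; sizes (1, 5, 4, 1):

[[1], [2, 3, 5, 6, 7], [4, 8, 9, 10], [11]]


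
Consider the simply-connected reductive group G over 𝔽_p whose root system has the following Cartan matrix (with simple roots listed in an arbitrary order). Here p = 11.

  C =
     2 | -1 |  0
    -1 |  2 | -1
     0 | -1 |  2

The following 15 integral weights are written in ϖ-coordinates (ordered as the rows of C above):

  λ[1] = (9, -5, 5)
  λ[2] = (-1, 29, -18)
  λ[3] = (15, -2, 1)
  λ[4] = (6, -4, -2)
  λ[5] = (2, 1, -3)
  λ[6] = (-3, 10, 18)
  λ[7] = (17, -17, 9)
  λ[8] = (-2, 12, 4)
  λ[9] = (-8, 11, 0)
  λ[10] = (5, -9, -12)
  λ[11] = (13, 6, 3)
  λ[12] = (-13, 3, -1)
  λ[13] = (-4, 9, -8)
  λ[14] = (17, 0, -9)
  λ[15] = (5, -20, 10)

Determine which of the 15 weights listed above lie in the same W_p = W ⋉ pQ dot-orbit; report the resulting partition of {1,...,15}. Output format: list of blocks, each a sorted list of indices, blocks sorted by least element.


Dynkin diagram of C (from the 4 off-diagonal −1 entries): A_3.

Alcove-folded reps (p=11, 15 weights, presented ϖ-order):

  λ_1+ρ ↦ (5, 4, 1);  λ_2+ρ ↦ (3, 0, 2);  λ_3+ρ ↦ (5, 4, 1);  λ_4+ρ ↦ (3, 1, 3);  λ_5+ρ ↦ (3, 0, 2);  λ_6+ρ ↦ (3, 0, 2);  λ_7+ρ ↦ (5, 4, 1);  λ_8+ρ ↦ (5, 4, 1);  λ_9+ρ ↦ (5, 4, 1);  λ_10+ρ ↦ (3, 0, 2);  λ_11+ρ ↦ (3, 0, 7);  λ_12+ρ ↦ (3, 0, 7);  λ_13+ρ ↦ (3, 0, 7);  λ_14+ρ ↦ (3, 0, 7);  λ_15+ρ ↦ (3, 0, 2)

Grouping the 15 weights by Ā_11-representative: 4 linkage classes.

[[1, 3, 7, 8, 9], [2, 5, 6, 10, 15], [4], [11, 12, 13, 14]]


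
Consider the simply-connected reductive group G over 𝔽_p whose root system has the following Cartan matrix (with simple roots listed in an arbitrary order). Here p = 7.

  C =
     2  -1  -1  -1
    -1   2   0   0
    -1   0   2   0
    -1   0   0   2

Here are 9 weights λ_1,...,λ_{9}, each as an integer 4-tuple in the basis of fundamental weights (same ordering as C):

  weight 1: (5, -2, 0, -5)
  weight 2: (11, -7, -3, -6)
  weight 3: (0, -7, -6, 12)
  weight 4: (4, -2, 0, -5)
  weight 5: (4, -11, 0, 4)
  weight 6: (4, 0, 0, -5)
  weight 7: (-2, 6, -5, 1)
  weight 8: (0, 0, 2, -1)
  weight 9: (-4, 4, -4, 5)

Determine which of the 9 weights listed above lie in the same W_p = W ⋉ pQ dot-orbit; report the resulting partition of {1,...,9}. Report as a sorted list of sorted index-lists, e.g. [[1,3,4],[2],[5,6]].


C ↔ D_4 under row/col permutation; |W(D_4)| = 192.

Alcove-folded reps (p=7, 9 weights, presented ϖ-order):

  [1] (0, 1, 1, 4);  [2] (1, 1, 3, 0);  [3] (0, 2, 1, 3);  [4] (0, 1, 1, 4);  [5] (0, 2, 1, 3);  [6] (0, 1, 1, 4);  [7] (0, 2, 1, 3);  [8] (1, 1, 3, 0);  [9] (1, 1, 3, 0)

These 9 weights hit 3 W_7-dot-orbits; sizes (3, 3, 3):

[[1, 4, 6], [2, 8, 9], [3, 5, 7]]


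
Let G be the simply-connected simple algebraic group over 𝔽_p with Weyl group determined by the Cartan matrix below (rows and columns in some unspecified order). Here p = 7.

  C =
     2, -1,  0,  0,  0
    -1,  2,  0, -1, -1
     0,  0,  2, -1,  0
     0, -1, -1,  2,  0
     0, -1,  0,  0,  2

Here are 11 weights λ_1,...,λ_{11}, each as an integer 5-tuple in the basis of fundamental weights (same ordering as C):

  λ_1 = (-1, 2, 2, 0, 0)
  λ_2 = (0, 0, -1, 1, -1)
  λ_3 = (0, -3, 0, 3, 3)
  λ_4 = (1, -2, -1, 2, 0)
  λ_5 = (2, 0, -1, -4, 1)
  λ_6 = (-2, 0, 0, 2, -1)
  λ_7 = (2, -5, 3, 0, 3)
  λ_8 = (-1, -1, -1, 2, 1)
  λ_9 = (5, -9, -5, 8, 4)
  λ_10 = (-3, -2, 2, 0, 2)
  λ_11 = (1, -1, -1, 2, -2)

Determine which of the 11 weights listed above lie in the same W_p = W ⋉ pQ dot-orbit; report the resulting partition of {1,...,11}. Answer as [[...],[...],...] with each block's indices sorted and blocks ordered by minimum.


Dynkin diagram of C (from the 8 off-diagonal −1 entries): D_5.

Ā_7 reps of the 11 weights (D_5, coords as presented):

  [1] (1, 0, 1, 2, 0) · [2] (1, 1, 0, 2, 0) · [3] (1, 0, 0, 1, 2) · [4] (1, 1, 0, 2, 0) · [5] (1, 0, 1, 2, 0) · [6] (1, 0, 1, 2, 0) · [7] (1, 0, 1, 2, 0) · [8] (0, 0, 0, 2, 2) · [9] (0, 1, 0, 1, 1) · [10] (1, 0, 1, 2, 0) · [11] (1, 1, 0, 2, 0)

Linkage partition of the 11 weights (5 classes, p=7):

[[1, 5, 6, 7, 10], [2, 4, 11], [3], [8], [9]]


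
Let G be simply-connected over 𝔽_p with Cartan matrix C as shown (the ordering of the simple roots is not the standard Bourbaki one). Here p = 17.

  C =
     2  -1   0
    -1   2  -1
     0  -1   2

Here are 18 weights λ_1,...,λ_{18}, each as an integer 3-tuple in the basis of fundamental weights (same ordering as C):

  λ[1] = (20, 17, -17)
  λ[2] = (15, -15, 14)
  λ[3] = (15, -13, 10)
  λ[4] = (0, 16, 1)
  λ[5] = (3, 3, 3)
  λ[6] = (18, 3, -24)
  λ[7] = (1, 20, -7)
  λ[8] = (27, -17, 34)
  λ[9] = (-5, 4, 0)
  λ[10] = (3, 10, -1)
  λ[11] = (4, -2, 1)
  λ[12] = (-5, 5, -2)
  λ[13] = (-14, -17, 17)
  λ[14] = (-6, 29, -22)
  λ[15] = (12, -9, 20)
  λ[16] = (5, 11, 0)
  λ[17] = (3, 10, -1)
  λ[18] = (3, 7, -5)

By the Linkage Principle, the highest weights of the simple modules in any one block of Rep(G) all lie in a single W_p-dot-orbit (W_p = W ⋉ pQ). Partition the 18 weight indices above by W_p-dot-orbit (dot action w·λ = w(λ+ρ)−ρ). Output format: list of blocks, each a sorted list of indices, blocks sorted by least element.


Dynkin diagram of C (from the 4 off-diagonal −1 entries): A_3.

Alcove-folded reps (p=17, 18 weights, presented ϖ-order):

    λ_1 → (4, 1, 1)
    λ_2 → (2, 14, 1)
    λ_3 → (4, 11, 1)
    λ_4 → (2, 14, 1)
    λ_5 → (4, 4, 4)
    λ_6 → (4, 11, 0)
    λ_7 → (4, 11, 0)
    λ_8 → (4, 11, 1)
    λ_9 → (4, 1, 1)
    λ_10 → (4, 11, 0)
    λ_11 → (4, 1, 1)
    λ_12 → (4, 1, 1)
    λ_13 → (4, 1, 1)
    λ_14 → (4, 4, 4)
    λ_15 → (4, 4, 4)
    λ_16 → (4, 11, 1)
    λ_17 → (4, 11, 0)
    λ_18 → (4, 4, 4)

Partition of {1..18} into 5 W_17-dot-orbits:

[[1, 9, 11, 12, 13], [2, 4], [3, 8, 16], [5, 14, 15, 18], [6, 7, 10, 17]]


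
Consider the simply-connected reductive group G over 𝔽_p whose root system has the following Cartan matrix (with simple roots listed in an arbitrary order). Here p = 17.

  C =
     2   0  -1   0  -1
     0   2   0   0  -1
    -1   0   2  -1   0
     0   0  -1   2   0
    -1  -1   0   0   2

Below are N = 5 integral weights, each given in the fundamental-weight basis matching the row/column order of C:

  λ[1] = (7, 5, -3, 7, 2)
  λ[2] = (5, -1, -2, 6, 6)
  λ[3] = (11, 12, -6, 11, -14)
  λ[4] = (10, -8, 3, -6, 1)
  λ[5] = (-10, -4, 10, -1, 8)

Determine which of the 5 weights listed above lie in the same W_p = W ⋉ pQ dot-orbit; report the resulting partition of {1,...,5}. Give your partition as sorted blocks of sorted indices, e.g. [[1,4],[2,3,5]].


Dynkin diagram of C (from the 8 off-diagonal −1 entries): A_5.

Alcove-folded reps (p=17, 5 weights, presented ϖ-order):

  [1] (6, 0, 2, 0, 3);  [2] (5, 2, 1, 4, 5);  [3] (5, 2, 1, 4, 5);  [4] (5, 2, 1, 4, 5);  [5] (6, 0, 2, 0, 3)

The 5 indices split into 2 linkage classes (same alcove rep ⇔ same W_17-dot-orbit):

[[1, 5], [2, 3, 4]]


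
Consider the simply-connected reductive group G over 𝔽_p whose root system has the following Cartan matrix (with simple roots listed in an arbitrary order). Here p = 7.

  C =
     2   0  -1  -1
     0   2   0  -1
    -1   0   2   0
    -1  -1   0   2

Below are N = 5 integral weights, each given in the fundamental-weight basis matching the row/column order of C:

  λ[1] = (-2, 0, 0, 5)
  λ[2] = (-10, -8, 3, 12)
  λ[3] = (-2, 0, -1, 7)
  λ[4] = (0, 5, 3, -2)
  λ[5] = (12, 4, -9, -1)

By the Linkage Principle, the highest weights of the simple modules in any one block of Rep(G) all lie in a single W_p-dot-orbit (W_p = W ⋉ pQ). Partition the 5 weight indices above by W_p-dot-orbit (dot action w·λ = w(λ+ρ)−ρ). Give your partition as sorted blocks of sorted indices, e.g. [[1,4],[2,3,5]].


C ↔ A_4 under row/col permutation; |W(A_4)| = 120.

Ā_7 reps of the 5 weights (A_4, coords as presented):

  λ_1+ρ ↦ (1, 1, 0, 5);  λ_2+ρ ↦ (0, 2, 1, 1);  λ_3+ρ ↦ (1, 1, 0, 5);  λ_4+ρ ↦ (0, 2, 1, 1);  λ_5+ρ ↦ (3, 0, 1, 2)

The 5 indices split into 3 linkage classes (same alcove rep ⇔ same W_7-dot-orbit):

[[1, 3], [2, 4], [5]]


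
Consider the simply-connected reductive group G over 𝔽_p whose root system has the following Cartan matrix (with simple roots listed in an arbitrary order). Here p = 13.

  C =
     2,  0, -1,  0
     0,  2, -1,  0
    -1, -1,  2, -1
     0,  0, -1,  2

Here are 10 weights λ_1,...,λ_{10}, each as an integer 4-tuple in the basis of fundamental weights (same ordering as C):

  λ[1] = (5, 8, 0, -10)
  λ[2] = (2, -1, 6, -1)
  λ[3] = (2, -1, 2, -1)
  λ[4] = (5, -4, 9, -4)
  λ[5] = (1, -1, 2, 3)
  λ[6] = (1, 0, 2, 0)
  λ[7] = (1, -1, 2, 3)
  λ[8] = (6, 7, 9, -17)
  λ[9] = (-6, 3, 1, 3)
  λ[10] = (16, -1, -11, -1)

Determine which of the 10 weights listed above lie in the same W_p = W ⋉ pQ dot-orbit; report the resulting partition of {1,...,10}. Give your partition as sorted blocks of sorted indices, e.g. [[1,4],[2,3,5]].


D_4 Cartan matrix, 4 simple roots permuted; ρ=(1,1,1,1).

λ_j+ρ reflected into Ā_13 (⟨·,θ^∨⟩≤13); 4-tuples as given:

  λ_1 → (2, 1, 3, 1)
  λ_2 → (3, 0, 3, 0)
  λ_3 → (3, 0, 3, 0)
  λ_4 → (3, 0, 3, 0)
  λ_5 → (2, 0, 3, 4)
  λ_6 → (2, 1, 3, 1)
  λ_7 → (2, 0, 3, 4)
  λ_8 → (2, 1, 3, 1)
  λ_9 → (2, 1, 3, 1)
  λ_10 → (3, 0, 3, 0)

3 distinct reps among the 10 weights ⇒ 3 W_13-linkage classes:

[[1, 6, 8, 9], [2, 3, 4, 10], [5, 7]]


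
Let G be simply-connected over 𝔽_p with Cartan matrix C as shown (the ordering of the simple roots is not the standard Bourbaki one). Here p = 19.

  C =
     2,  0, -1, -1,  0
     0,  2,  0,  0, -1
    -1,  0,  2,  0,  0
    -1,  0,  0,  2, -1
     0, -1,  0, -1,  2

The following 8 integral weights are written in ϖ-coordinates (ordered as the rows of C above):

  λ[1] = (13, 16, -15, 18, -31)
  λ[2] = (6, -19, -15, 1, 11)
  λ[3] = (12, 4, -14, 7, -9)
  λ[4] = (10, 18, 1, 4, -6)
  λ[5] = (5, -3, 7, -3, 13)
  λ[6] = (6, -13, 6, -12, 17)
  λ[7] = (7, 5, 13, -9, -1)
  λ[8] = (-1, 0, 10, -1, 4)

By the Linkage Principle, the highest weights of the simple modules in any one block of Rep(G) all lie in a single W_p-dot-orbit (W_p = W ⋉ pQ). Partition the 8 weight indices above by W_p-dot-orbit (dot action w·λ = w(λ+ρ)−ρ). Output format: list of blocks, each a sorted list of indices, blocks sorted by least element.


Dynkin diagram of C (from the 8 off-diagonal −1 entries): A_5.

W_19-reps of the 8 weights in Ā_19 (same 5-coord order as C):

  λ_1+ρ ↦ (0, 1, 11, 0, 5) · λ_2+ρ ↦ (4, 5, 1, 2, 5) · λ_3+ρ ↦ (0, 1, 11, 0, 5) · λ_4+ρ ↦ (0, 1, 11, 0, 5) · λ_5+ρ ↦ (4, 5, 1, 2, 5) · λ_6+ρ ↦ (4, 5, 1, 2, 5) · λ_7+ρ ↦ (0, 1, 11, 0, 5) · λ_8+ρ ↦ (0, 1, 11, 0, 5)

These 8 weights hit 2 W_19-dot-orbits; sizes (5, 3):

[[1, 3, 4, 7, 8], [2, 5, 6]]


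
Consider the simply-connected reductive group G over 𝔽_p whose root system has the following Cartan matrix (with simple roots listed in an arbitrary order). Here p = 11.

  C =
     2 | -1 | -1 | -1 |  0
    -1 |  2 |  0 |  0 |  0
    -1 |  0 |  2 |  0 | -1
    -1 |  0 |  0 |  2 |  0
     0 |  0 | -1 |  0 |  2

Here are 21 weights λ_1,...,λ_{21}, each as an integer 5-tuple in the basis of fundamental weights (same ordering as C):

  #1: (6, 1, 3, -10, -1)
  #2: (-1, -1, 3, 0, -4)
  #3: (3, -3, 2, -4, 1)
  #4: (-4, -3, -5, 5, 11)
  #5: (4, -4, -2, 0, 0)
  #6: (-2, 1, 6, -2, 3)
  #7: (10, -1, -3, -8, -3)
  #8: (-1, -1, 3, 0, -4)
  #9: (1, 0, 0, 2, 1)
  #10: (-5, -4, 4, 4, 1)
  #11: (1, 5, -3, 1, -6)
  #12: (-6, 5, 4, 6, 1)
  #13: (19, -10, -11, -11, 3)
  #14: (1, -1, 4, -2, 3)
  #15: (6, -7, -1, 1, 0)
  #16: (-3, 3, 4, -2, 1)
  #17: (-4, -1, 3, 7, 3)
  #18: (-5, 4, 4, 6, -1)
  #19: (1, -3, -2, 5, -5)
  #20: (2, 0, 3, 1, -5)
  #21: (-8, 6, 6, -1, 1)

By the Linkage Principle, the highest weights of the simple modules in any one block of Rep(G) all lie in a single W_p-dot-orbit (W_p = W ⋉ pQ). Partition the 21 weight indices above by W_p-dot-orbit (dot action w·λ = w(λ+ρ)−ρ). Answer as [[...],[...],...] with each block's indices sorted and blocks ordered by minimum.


D_5 Cartan matrix, 5 simple roots permuted; ρ=(1,1,1,1,1).

Ā_11 reps of the 21 weights (D_5, coords as presented):

  [1] (0, 0, 0, 7, 2);  [2] (0, 0, 1, 1, 3);  [3] (1, 1, 2, 2, 2);  [4] (2, 1, 0, 3, 2);  [5] (1, 3, 1, 1, 0);  [6] (0, 0, 1, 1, 3);  [7] (0, 0, 0, 7, 2);  [8] (0, 0, 1, 1, 3);  [9] (2, 1, 0, 3, 2);  [10] (1, 3, 1, 1, 0);  [11] (2, 1, 0, 3, 2);  [12] (1, 1, 2, 2, 2);  [13] (0, 0, 1, 1, 3);  [14] (0, 0, 1, 1, 3);  [15] (1, 6, 0, 2, 1);  [16] (1, 1, 2, 2, 2);  [17] (2, 1, 0, 3, 2);  [18] (2, 1, 0, 3, 2);  [19] (1, 3, 1, 1, 0);  [20] (1, 1, 2, 2, 2);  [21] (0, 0, 0, 7, 2)

Linkage partition of the 21 weights (6 classes, p=11):

[[1, 7, 21], [2, 6, 8, 13, 14], [3, 12, 16, 20], [4, 9, 11, 17, 18], [5, 10, 19], [15]]


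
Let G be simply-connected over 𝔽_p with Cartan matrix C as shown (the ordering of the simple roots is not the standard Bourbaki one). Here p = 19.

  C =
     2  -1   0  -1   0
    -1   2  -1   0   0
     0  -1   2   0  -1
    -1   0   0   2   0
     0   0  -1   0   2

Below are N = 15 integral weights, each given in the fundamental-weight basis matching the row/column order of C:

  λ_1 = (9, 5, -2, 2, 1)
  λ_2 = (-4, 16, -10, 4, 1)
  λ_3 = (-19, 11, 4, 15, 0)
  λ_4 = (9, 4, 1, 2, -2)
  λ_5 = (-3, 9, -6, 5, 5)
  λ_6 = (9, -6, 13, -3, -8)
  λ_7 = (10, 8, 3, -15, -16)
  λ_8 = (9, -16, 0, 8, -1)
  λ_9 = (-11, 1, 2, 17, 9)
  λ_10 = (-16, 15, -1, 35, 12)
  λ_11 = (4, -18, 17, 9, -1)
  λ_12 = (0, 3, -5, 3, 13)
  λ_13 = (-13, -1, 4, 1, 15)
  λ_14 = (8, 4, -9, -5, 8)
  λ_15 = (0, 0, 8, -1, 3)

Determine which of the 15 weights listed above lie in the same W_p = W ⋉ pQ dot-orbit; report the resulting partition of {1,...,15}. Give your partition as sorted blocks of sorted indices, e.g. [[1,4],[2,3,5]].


A_5 Cartan matrix, 5 simple roots permuted; ρ=(1,1,1,1,1).

λ_j+ρ reflected into Ā_19 (⟨·,θ^∨⟩≤19); 5-tuples as given:

  [1] (10, 5, 1, 2, 0) · [2] (3, 5, 2, 2, 7) · [3] (10, 5, 1, 2, 0) · [4] (10, 5, 1, 2, 0) · [5] (2, 3, 5, 4, 1) · [6] (3, 5, 2, 2, 7) · [7] (2, 3, 5, 4, 1) · [8] (1, 0, 4, 4, 10) · [9] (2, 3, 5, 4, 1) · [10] (10, 5, 1, 2, 0) · [11] (10, 5, 1, 2, 0) · [12] (1, 0, 4, 4, 10) · [13] (3, 5, 2, 2, 7) · [14] (2, 3, 5, 4, 1) · [15] (1, 1, 9, 0, 4)

Partition of {1..15} into 5 W_19-dot-orbits:

[[1, 3, 4, 10, 11], [2, 6, 13], [5, 7, 9, 14], [8, 12], [15]]


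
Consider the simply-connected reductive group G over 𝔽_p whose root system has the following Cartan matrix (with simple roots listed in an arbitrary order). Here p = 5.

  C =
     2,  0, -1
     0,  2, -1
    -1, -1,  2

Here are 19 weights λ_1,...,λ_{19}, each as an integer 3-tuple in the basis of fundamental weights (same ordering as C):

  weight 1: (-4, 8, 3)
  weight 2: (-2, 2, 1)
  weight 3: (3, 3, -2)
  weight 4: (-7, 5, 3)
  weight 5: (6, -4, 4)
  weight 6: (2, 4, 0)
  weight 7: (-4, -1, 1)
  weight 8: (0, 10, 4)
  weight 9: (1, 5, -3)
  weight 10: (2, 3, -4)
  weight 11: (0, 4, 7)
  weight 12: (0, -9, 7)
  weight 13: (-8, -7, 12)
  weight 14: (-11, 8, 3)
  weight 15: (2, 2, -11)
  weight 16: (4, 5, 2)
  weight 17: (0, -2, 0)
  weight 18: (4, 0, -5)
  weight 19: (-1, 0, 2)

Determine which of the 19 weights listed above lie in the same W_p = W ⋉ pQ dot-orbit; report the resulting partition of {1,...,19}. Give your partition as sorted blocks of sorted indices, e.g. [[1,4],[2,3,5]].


C ↔ A_3 under row/col permutation; |W(A_3)| = 24.

W_5-reps of the 19 weights in Ā_5 (same 3-coord order as C):

  λ_1 → (1, 3, 1)
  λ_2 → (1, 3, 1)
  λ_3 → (1, 1, 1)
  λ_4 → (1, 1, 0)
  λ_5 → (2, 2, 0)
  λ_6 → (1, 1, 0)
  λ_7 → (2, 1, 0)
  λ_8 → (1, 1, 0)
  λ_9 → (1, 3, 1)
  λ_10 → (0, 1, 3)
  λ_11 → (1, 3, 1)
  λ_12 → (0, 1, 3)
  λ_13 → (2, 1, 0)
  λ_14 → (0, 1, 3)
  λ_15 → (2, 2, 0)
  λ_16 → (0, 1, 3)
  λ_17 → (1, 1, 0)
  λ_18 → (1, 3, 1)
  λ_19 → (0, 1, 3)

Linkage partition of the 19 weights (6 classes, p=5):

[[1, 2, 9, 11, 18], [3], [4, 6, 8, 17], [5, 15], [7, 13], [10, 12, 14, 16, 19]]


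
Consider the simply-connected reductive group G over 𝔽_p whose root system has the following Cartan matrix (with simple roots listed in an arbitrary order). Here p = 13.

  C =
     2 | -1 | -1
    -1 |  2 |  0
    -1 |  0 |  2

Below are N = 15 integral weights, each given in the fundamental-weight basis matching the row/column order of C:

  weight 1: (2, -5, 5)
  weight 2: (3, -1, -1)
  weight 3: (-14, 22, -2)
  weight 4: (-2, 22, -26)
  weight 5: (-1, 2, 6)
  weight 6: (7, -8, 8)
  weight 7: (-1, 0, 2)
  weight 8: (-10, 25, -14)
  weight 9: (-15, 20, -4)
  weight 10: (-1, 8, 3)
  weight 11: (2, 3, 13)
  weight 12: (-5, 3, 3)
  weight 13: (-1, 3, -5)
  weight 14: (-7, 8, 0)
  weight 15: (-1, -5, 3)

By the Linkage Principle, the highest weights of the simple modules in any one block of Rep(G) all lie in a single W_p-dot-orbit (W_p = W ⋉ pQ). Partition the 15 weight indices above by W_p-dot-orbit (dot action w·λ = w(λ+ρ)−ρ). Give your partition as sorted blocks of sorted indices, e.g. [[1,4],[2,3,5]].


Cartan matrix: type A_3 (|W|=24); un-permuting the 3 rows.

Alcove-folded reps (p=13, 15 weights, presented ϖ-order):

    1: (1, 3, 5)
    2: (4, 0, 0)
    3: (0, 1, 3)
    4: (0, 1, 3)
    5: (0, 3, 7)
    6: (1, 3, 5)
    7: (0, 1, 3)
    8: (0, 9, 4)
    9: (1, 3, 5)
    10: (0, 9, 4)
    11: (1, 3, 5)
    12: (4, 0, 0)
    13: (4, 0, 0)
    14: (1, 3, 5)
    15: (4, 0, 0)

Grouping the 15 weights by Ā_13-representative: 5 linkage classes.

[[1, 6, 9, 11, 14], [2, 12, 13, 15], [3, 4, 7], [5], [8, 10]]


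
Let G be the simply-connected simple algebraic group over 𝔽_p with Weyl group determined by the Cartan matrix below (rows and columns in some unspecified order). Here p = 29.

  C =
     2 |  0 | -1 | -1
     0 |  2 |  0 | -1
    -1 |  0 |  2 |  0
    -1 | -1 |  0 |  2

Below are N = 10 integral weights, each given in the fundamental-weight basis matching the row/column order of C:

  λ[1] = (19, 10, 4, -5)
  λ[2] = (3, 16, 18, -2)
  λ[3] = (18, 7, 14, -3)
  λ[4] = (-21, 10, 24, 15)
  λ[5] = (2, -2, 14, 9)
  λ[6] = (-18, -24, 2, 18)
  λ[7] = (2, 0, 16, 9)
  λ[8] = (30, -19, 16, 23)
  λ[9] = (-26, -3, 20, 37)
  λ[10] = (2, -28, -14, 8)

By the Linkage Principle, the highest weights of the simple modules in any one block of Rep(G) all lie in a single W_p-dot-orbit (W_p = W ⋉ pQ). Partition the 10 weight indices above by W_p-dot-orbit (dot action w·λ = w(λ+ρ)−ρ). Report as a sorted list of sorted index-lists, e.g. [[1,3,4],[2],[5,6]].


Root system A_4: the 4×4 matrix C matches after relabeling.

Ā_29 reps of the 10 weights (A_4, coords as presented):

  1: (16, 4, 2, 4)
  2: (3, 6, 9, 1)
  3: (14, 2, 4, 3)
  4: (16, 4, 2, 4)
  5: (3, 1, 15, 9)
  6: (14, 2, 4, 3)
  7: (3, 1, 15, 9)
  8: (14, 2, 4, 3)
  9: (16, 4, 2, 4)
  10: (3, 1, 15, 9)

Grouping the 10 weights by Ā_29-representative: 4 linkage classes.

[[1, 4, 9], [2], [3, 6, 8], [5, 7, 10]]


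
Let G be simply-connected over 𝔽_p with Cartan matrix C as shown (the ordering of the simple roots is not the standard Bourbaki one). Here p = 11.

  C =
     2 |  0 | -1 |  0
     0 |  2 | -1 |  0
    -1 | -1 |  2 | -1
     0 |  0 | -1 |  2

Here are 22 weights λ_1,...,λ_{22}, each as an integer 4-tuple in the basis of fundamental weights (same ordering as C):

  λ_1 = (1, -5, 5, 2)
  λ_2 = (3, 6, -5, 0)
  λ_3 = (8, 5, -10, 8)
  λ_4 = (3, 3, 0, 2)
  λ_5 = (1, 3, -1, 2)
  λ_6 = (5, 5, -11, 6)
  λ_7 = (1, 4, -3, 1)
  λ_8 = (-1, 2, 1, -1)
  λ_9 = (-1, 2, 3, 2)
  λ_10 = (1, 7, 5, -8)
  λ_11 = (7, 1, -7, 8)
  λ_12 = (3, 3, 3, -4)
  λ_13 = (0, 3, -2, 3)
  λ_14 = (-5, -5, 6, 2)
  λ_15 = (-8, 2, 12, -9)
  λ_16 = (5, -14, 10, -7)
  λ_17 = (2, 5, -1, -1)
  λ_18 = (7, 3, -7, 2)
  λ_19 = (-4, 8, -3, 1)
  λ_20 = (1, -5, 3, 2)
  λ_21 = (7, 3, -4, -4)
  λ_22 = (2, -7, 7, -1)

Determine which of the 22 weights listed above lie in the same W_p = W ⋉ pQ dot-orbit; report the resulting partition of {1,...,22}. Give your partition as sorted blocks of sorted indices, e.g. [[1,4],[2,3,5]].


Dynkin diagram of C (from the 6 off-diagonal −1 entries): D_4.

λ_j+ρ reflected into Ā_11 (⟨·,θ^∨⟩≤11); 4-tuples as given:

  λ_1+ρ ↦ (2, 4, 0, 3)
  λ_2+ρ ↦ (0, 3, 1, 3)
  λ_3+ρ ↦ (0, 3, 2, 0)
  λ_4+ρ ↦ (3, 3, 1, 2)
  λ_5+ρ ↦ (2, 4, 0, 3)
  λ_6+ρ ↦ (3, 3, 1, 2)
  λ_7+ρ ↦ (0, 3, 2, 0)
  λ_8+ρ ↦ (0, 3, 2, 0)
  λ_9+ρ ↦ (0, 3, 1, 3)
  λ_10+ρ ↦ (3, 3, 1, 2)
  λ_11+ρ ↦ (2, 4, 0, 3)
  λ_12+ρ ↦ (3, 3, 1, 2)
  λ_13+ρ ↦ (0, 3, 1, 3)
  λ_14+ρ ↦ (3, 3, 1, 2)
  λ_15+ρ ↦ (2, 2, 1, 3)
  λ_16+ρ ↦ (0, 3, 2, 0)
  λ_17+ρ ↦ (3, 6, 0, 0)
  λ_18+ρ ↦ (2, 2, 1, 3)
  λ_19+ρ ↦ (2, 4, 0, 3)
  λ_20+ρ ↦ (2, 4, 0, 3)
  λ_21+ρ ↦ (2, 2, 1, 3)
  λ_22+ρ ↦ (3, 6, 0, 0)

Grouping the 22 weights by Ā_11-representative: 6 linkage classes.

[[1, 5, 11, 19, 20], [2, 9, 13], [3, 7, 8, 16], [4, 6, 10, 12, 14], [15, 18, 21], [17, 22]]
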